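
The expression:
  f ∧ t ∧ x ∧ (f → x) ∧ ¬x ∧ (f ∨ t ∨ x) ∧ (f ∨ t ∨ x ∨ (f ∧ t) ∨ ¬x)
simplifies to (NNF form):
False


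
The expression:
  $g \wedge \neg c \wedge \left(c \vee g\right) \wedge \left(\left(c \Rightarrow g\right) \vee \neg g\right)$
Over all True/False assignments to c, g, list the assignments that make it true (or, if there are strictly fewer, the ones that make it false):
is true only for:
  c=False, g=True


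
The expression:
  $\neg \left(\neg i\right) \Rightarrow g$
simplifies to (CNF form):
$g \vee \neg i$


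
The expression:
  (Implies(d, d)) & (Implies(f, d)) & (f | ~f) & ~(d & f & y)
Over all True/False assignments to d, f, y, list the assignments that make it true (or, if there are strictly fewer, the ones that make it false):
is false only for:
  d=False, f=True, y=False;
  d=False, f=True, y=True;
  d=True, f=True, y=True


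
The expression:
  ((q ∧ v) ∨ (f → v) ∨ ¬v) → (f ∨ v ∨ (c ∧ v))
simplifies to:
f ∨ v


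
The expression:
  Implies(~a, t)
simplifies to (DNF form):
a | t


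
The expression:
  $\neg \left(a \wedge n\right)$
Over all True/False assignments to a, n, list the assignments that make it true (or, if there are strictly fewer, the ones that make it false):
is false only for:
  a=True, n=True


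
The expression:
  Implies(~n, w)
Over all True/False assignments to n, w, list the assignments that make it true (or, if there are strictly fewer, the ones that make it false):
is false only for:
  n=False, w=False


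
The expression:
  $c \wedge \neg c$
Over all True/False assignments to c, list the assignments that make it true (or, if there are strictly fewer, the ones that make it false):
is never true.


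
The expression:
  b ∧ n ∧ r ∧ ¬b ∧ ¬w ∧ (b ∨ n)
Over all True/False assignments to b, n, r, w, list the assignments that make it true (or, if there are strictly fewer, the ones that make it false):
is never true.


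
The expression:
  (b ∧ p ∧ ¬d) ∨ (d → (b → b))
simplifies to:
True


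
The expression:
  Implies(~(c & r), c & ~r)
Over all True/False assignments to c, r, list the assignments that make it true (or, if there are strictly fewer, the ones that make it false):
is true only for:
  c=True, r=False;
  c=True, r=True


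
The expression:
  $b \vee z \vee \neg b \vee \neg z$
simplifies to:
$\text{True}$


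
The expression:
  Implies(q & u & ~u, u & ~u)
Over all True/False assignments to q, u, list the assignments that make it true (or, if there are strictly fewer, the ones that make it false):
is always true.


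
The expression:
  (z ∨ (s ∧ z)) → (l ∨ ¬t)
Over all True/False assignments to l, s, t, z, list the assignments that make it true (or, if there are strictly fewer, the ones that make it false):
is false only for:
  l=False, s=False, t=True, z=True;
  l=False, s=True, t=True, z=True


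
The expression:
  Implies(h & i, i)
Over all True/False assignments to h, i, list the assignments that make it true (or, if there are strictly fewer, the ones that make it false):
is always true.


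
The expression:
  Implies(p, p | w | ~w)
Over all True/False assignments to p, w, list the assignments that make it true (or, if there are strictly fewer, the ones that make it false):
is always true.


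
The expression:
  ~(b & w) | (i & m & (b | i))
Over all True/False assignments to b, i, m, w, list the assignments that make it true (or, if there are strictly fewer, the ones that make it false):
is false only for:
  b=True, i=False, m=False, w=True;
  b=True, i=False, m=True, w=True;
  b=True, i=True, m=False, w=True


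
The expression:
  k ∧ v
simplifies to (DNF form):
k ∧ v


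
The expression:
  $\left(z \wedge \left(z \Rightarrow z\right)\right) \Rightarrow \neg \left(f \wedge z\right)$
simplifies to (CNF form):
$\neg f \vee \neg z$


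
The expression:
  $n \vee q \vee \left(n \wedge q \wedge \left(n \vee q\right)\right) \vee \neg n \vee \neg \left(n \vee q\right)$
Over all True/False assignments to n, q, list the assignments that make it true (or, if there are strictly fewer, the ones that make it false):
is always true.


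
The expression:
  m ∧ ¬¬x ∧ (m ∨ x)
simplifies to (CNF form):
m ∧ x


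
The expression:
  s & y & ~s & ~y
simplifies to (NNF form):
False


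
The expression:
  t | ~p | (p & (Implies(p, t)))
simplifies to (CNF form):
t | ~p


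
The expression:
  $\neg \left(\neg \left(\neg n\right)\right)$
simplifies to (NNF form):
$\neg n$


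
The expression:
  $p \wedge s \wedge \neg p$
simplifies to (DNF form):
$\text{False}$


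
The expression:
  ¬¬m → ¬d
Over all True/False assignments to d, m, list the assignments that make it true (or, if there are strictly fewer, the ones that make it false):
is false only for:
  d=True, m=True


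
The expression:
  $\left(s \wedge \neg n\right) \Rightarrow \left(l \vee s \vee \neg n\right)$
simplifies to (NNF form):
$\text{True}$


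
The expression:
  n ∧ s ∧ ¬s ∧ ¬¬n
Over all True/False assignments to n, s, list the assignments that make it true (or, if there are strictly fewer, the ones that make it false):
is never true.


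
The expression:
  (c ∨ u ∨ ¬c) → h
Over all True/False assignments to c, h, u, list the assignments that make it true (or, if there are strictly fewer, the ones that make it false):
is true only for:
  c=False, h=True, u=False;
  c=False, h=True, u=True;
  c=True, h=True, u=False;
  c=True, h=True, u=True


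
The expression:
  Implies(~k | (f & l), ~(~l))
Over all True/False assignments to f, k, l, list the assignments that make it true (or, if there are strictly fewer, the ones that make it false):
is false only for:
  f=False, k=False, l=False;
  f=True, k=False, l=False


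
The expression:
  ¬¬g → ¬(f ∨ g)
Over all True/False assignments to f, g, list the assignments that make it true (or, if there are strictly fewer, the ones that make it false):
is true only for:
  f=False, g=False;
  f=True, g=False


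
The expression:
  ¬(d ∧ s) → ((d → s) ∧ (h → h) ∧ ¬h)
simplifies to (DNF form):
(d ∧ s) ∨ (¬d ∧ ¬h)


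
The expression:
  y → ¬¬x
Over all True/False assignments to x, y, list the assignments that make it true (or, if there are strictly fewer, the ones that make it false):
is false only for:
  x=False, y=True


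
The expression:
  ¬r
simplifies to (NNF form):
¬r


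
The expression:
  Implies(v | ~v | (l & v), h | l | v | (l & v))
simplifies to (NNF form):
h | l | v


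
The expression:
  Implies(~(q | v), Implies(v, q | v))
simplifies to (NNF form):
True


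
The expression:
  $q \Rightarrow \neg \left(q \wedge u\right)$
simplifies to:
$\neg q \vee \neg u$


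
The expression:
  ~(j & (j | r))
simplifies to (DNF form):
~j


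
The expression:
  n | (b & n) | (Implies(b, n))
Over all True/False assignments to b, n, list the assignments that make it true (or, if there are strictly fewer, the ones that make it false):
is false only for:
  b=True, n=False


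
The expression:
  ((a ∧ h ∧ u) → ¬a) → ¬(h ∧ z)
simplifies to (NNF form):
(a ∧ u) ∨ ¬h ∨ ¬z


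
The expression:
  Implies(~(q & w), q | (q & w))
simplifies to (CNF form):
q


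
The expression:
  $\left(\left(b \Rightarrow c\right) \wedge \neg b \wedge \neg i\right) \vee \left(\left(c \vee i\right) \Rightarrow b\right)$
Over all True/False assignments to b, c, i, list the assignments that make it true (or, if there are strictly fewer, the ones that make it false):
is false only for:
  b=False, c=False, i=True;
  b=False, c=True, i=True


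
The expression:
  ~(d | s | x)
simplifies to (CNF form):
~d & ~s & ~x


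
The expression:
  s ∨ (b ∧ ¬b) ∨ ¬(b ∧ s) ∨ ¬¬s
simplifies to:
True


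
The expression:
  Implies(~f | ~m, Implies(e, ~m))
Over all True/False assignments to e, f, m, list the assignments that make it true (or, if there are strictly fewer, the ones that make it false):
is false only for:
  e=True, f=False, m=True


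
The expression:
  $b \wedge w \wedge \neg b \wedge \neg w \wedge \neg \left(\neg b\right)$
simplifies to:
$\text{False}$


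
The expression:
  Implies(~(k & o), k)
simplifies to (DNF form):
k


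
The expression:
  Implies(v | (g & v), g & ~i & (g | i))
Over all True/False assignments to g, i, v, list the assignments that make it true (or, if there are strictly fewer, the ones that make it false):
is false only for:
  g=False, i=False, v=True;
  g=False, i=True, v=True;
  g=True, i=True, v=True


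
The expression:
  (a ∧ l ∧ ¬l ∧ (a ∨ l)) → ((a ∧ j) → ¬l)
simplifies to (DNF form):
True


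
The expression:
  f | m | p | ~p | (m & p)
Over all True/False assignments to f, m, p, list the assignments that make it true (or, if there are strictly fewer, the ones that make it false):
is always true.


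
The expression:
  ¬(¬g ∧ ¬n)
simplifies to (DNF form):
g ∨ n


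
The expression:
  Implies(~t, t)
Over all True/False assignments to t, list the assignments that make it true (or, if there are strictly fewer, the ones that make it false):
is true only for:
  t=True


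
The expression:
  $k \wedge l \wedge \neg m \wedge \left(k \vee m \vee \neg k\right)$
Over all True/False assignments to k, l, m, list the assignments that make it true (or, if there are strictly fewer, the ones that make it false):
is true only for:
  k=True, l=True, m=False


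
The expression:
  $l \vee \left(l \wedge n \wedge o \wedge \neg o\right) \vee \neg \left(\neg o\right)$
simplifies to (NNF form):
$l \vee o$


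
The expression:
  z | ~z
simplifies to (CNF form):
True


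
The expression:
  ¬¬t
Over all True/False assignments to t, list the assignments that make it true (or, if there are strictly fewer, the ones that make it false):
is true only for:
  t=True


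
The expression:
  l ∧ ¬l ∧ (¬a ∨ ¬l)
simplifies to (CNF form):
False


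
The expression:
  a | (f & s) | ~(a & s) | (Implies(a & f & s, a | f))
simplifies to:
True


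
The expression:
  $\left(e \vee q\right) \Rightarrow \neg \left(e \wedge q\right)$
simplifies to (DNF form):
$\neg e \vee \neg q$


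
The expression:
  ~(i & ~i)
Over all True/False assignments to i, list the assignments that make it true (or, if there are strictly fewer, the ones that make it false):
is always true.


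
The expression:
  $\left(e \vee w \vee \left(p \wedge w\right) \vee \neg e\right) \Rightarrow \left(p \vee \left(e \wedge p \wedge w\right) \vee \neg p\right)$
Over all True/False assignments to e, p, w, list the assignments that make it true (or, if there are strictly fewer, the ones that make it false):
is always true.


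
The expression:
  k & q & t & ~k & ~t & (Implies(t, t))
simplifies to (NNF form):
False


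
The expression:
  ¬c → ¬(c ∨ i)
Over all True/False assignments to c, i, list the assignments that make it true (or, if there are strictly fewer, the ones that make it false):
is false only for:
  c=False, i=True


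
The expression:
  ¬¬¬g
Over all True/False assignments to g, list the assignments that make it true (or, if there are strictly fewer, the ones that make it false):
is true only for:
  g=False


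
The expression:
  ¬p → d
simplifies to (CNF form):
d ∨ p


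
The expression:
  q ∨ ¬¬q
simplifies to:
q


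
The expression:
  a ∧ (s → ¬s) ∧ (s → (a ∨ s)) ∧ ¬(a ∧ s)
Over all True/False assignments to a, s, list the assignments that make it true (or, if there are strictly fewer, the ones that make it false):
is true only for:
  a=True, s=False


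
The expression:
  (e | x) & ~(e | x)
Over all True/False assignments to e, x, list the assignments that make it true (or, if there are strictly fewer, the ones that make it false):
is never true.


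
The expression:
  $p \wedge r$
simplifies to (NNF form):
$p \wedge r$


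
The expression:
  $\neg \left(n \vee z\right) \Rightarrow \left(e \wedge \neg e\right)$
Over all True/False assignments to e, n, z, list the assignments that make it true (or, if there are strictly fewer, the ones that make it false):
is false only for:
  e=False, n=False, z=False;
  e=True, n=False, z=False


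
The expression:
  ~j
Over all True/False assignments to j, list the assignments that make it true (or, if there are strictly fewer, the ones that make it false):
is true only for:
  j=False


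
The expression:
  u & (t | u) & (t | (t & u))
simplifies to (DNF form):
t & u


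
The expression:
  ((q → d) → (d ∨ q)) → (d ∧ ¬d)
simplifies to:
¬d ∧ ¬q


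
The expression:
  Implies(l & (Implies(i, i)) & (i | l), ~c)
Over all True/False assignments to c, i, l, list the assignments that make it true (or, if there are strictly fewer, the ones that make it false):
is false only for:
  c=True, i=False, l=True;
  c=True, i=True, l=True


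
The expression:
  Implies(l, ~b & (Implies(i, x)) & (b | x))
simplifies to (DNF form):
~l | (x & ~b)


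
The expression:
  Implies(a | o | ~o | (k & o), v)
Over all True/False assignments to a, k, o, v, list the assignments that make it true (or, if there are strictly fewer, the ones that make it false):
is true only for:
  a=False, k=False, o=False, v=True;
  a=False, k=False, o=True, v=True;
  a=False, k=True, o=False, v=True;
  a=False, k=True, o=True, v=True;
  a=True, k=False, o=False, v=True;
  a=True, k=False, o=True, v=True;
  a=True, k=True, o=False, v=True;
  a=True, k=True, o=True, v=True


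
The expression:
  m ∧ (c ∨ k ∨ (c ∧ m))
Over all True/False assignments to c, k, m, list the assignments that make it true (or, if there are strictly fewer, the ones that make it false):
is true only for:
  c=False, k=True, m=True;
  c=True, k=False, m=True;
  c=True, k=True, m=True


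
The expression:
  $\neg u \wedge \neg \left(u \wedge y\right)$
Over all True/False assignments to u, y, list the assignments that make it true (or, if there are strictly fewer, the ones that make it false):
is true only for:
  u=False, y=False;
  u=False, y=True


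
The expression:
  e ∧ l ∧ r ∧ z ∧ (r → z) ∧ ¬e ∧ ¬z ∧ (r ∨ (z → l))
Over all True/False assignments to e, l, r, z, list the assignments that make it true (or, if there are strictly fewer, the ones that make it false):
is never true.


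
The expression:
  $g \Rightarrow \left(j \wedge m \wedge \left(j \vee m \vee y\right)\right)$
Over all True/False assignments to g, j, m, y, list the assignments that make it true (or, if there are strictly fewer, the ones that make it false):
is false only for:
  g=True, j=False, m=False, y=False;
  g=True, j=False, m=False, y=True;
  g=True, j=False, m=True, y=False;
  g=True, j=False, m=True, y=True;
  g=True, j=True, m=False, y=False;
  g=True, j=True, m=False, y=True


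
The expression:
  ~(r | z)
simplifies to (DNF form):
~r & ~z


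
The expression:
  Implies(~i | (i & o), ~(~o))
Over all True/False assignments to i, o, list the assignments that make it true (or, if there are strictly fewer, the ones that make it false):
is false only for:
  i=False, o=False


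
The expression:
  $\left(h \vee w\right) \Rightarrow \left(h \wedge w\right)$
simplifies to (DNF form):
$\left(h \wedge w\right) \vee \left(\neg h \wedge \neg w\right)$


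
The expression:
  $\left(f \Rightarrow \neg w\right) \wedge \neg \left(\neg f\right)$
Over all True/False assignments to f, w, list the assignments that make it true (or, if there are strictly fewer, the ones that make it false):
is true only for:
  f=True, w=False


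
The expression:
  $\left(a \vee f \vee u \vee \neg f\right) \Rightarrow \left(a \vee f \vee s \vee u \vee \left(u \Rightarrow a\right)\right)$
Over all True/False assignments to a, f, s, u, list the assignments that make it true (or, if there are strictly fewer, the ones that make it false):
is always true.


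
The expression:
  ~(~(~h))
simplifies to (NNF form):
~h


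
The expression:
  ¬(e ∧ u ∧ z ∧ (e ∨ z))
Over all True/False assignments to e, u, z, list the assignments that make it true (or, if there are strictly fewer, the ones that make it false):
is false only for:
  e=True, u=True, z=True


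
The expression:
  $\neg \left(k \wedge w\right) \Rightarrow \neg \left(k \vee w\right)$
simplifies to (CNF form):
$\left(k \vee \neg w\right) \wedge \left(w \vee \neg k\right)$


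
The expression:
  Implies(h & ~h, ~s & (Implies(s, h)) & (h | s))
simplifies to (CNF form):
True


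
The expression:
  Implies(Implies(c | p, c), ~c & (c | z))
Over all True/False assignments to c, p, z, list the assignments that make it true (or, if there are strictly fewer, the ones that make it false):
is true only for:
  c=False, p=False, z=True;
  c=False, p=True, z=False;
  c=False, p=True, z=True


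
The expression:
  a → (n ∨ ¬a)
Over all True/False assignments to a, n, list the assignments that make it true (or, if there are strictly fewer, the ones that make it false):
is false only for:
  a=True, n=False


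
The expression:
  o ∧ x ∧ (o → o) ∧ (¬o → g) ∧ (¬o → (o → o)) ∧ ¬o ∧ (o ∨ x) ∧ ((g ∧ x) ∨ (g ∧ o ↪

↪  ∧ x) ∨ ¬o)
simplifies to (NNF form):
False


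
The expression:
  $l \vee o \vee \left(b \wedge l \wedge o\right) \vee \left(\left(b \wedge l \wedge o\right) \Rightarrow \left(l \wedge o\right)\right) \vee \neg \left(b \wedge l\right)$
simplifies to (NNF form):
$\text{True}$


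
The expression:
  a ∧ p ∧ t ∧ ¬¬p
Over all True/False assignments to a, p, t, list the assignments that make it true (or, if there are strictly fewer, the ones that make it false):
is true only for:
  a=True, p=True, t=True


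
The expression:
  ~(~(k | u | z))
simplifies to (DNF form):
k | u | z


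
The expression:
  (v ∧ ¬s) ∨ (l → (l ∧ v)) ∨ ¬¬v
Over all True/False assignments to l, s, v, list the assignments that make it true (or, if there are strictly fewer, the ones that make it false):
is false only for:
  l=True, s=False, v=False;
  l=True, s=True, v=False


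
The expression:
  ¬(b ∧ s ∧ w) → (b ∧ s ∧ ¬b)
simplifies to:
b ∧ s ∧ w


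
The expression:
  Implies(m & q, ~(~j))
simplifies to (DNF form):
j | ~m | ~q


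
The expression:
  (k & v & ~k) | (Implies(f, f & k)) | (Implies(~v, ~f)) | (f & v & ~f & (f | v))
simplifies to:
k | v | ~f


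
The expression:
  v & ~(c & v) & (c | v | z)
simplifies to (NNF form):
v & ~c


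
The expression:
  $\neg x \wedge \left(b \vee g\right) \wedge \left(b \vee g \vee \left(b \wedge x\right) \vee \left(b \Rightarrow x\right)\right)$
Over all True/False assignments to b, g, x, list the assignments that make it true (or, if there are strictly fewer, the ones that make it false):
is true only for:
  b=False, g=True, x=False;
  b=True, g=False, x=False;
  b=True, g=True, x=False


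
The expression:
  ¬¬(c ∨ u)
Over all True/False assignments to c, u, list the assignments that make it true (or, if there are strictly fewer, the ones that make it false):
is false only for:
  c=False, u=False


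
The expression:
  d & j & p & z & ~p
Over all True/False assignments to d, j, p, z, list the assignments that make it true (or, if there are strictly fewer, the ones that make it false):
is never true.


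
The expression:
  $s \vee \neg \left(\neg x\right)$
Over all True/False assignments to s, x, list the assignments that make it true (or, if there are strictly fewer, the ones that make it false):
is false only for:
  s=False, x=False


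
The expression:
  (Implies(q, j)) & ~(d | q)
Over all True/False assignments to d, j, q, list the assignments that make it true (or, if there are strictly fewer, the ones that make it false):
is true only for:
  d=False, j=False, q=False;
  d=False, j=True, q=False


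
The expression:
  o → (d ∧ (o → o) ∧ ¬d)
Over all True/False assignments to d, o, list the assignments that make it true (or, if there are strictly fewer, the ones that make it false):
is true only for:
  d=False, o=False;
  d=True, o=False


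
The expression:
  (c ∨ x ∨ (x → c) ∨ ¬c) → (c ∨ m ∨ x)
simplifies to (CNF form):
c ∨ m ∨ x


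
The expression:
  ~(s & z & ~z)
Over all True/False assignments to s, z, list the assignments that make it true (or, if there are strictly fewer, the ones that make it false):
is always true.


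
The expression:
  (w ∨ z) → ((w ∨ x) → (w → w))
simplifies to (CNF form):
True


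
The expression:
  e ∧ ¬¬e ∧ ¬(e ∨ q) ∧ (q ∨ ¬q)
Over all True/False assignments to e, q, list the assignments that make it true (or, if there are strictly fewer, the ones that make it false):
is never true.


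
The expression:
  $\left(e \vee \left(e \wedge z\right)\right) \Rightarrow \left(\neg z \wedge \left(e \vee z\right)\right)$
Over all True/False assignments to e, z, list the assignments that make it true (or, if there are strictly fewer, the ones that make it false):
is false only for:
  e=True, z=True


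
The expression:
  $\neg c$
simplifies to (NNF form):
$\neg c$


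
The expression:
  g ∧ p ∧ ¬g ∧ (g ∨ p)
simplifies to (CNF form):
False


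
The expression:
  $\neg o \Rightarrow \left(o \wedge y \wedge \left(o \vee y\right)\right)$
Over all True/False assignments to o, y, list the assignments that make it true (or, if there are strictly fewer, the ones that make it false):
is true only for:
  o=True, y=False;
  o=True, y=True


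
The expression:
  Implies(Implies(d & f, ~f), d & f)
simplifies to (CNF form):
d & f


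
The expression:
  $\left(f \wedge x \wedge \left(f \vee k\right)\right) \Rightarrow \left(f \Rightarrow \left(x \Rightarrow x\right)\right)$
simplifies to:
$\text{True}$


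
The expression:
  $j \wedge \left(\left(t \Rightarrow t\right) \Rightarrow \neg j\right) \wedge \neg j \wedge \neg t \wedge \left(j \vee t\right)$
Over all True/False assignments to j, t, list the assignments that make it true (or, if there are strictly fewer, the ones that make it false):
is never true.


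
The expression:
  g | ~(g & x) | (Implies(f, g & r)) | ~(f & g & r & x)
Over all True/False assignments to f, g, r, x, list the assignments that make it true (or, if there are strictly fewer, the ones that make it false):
is always true.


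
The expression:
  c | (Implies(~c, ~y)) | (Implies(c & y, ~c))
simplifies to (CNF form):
True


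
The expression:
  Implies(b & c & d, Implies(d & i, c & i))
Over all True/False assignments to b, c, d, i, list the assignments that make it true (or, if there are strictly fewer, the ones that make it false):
is always true.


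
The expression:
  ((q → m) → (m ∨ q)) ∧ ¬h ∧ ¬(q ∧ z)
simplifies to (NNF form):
¬h ∧ (m ∨ q) ∧ (¬q ∨ ¬z)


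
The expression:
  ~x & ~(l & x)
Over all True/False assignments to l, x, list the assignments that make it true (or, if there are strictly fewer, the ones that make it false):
is true only for:
  l=False, x=False;
  l=True, x=False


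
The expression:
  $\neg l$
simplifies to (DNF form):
$\neg l$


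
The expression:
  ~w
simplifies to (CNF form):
~w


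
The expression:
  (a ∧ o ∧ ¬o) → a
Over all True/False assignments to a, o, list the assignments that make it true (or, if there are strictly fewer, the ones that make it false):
is always true.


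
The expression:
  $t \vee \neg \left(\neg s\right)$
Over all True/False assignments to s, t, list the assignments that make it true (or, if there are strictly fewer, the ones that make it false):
is false only for:
  s=False, t=False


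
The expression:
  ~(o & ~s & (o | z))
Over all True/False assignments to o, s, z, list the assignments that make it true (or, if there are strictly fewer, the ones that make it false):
is false only for:
  o=True, s=False, z=False;
  o=True, s=False, z=True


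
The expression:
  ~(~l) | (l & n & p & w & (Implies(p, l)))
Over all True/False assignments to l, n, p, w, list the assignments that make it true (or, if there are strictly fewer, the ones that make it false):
is true only for:
  l=True, n=False, p=False, w=False;
  l=True, n=False, p=False, w=True;
  l=True, n=False, p=True, w=False;
  l=True, n=False, p=True, w=True;
  l=True, n=True, p=False, w=False;
  l=True, n=True, p=False, w=True;
  l=True, n=True, p=True, w=False;
  l=True, n=True, p=True, w=True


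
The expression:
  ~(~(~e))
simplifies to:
~e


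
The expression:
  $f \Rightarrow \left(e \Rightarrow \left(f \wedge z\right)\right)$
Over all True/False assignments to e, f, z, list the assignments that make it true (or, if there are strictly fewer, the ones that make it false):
is false only for:
  e=True, f=True, z=False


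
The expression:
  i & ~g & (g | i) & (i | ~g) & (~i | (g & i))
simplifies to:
False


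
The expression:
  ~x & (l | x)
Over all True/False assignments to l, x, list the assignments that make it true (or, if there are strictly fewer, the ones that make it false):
is true only for:
  l=True, x=False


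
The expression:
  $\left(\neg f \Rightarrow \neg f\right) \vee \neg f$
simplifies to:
$\text{True}$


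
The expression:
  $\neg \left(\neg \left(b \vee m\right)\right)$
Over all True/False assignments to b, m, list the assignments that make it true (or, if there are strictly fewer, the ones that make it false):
is false only for:
  b=False, m=False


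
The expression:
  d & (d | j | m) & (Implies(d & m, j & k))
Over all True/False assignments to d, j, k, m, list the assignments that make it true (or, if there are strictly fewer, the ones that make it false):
is true only for:
  d=True, j=False, k=False, m=False;
  d=True, j=False, k=True, m=False;
  d=True, j=True, k=False, m=False;
  d=True, j=True, k=True, m=False;
  d=True, j=True, k=True, m=True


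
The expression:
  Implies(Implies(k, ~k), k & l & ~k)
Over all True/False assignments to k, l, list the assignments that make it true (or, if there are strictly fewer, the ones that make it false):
is true only for:
  k=True, l=False;
  k=True, l=True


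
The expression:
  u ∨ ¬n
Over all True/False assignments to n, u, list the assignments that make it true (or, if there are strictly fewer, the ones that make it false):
is false only for:
  n=True, u=False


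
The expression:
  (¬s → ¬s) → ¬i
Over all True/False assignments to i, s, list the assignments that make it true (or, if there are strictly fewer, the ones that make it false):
is true only for:
  i=False, s=False;
  i=False, s=True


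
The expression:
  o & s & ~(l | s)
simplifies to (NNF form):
False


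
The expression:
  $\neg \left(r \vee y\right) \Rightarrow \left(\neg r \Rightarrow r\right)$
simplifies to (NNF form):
$r \vee y$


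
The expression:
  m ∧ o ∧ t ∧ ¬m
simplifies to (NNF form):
False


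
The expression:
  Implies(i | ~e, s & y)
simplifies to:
(s & y) | (e & ~i)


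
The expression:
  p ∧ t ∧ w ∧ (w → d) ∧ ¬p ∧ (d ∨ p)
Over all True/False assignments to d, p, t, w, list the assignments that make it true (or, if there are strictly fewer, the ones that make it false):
is never true.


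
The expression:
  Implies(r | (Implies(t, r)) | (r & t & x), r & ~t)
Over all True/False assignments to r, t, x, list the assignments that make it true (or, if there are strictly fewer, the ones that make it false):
is true only for:
  r=False, t=True, x=False;
  r=False, t=True, x=True;
  r=True, t=False, x=False;
  r=True, t=False, x=True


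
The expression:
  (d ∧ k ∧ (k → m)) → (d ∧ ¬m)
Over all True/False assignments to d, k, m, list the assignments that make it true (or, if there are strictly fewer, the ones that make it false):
is false only for:
  d=True, k=True, m=True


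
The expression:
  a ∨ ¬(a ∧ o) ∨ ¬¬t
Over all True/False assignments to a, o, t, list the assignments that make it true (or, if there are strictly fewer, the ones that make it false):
is always true.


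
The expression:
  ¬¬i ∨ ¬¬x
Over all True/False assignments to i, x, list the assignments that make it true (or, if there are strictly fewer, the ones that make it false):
is false only for:
  i=False, x=False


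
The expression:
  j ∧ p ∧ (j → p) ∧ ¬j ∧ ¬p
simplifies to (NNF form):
False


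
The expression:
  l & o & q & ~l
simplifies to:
False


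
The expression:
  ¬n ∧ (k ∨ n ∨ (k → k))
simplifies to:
¬n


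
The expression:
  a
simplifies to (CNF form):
a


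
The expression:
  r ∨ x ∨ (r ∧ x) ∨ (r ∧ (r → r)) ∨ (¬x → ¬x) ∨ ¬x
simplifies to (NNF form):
True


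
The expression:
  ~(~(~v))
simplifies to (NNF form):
~v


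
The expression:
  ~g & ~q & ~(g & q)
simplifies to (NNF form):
~g & ~q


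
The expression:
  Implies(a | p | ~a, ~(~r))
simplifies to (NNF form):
r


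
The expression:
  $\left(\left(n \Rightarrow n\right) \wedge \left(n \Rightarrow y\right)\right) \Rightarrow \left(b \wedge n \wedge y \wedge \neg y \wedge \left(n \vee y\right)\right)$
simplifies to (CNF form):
$n \wedge \neg y$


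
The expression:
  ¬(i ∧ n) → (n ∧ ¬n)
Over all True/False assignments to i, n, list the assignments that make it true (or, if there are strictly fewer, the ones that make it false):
is true only for:
  i=True, n=True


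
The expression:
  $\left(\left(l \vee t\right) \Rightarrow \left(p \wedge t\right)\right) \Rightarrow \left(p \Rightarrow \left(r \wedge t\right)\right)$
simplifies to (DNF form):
$\left(l \wedge \neg t\right) \vee \left(r \wedge t\right) \vee \neg p$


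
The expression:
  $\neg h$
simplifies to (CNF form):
$\neg h$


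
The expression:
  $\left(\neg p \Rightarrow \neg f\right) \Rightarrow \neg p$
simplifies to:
$\neg p$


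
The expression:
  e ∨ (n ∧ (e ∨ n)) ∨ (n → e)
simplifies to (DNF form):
True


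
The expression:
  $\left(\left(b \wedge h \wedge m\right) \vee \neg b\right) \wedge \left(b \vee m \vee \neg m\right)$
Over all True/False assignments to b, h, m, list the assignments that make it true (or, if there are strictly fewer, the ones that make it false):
is false only for:
  b=True, h=False, m=False;
  b=True, h=False, m=True;
  b=True, h=True, m=False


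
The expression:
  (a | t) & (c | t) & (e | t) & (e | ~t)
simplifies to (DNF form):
(e & t) | (a & c & e)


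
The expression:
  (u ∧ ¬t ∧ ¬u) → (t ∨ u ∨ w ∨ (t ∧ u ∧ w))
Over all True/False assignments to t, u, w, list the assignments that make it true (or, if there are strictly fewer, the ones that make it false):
is always true.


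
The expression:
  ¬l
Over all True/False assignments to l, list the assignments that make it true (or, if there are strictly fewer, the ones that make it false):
is true only for:
  l=False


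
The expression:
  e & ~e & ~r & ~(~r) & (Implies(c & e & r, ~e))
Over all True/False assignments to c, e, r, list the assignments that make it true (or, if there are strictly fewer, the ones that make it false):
is never true.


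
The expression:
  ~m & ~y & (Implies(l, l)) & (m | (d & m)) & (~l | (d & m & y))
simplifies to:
False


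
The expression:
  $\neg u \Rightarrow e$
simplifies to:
$e \vee u$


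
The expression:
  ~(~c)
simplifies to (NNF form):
c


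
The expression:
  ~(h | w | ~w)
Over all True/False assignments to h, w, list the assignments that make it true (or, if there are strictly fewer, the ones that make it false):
is never true.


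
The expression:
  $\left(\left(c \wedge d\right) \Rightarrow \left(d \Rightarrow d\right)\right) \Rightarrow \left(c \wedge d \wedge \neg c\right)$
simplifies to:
$\text{False}$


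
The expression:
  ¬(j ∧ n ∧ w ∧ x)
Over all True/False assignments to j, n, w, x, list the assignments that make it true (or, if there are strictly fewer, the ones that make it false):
is false only for:
  j=True, n=True, w=True, x=True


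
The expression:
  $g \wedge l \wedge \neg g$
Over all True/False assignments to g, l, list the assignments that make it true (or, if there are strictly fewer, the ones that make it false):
is never true.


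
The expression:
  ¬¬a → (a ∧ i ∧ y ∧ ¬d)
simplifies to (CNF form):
(i ∨ ¬a) ∧ (y ∨ ¬a) ∧ (¬a ∨ ¬d)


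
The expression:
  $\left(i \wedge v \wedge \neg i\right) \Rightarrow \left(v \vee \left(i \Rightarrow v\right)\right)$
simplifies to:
$\text{True}$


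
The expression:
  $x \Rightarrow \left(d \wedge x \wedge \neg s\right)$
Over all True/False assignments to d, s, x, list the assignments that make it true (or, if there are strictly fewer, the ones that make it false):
is false only for:
  d=False, s=False, x=True;
  d=False, s=True, x=True;
  d=True, s=True, x=True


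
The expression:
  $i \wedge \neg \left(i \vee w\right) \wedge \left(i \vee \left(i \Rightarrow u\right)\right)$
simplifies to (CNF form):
$\text{False}$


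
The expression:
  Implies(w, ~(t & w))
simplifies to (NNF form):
~t | ~w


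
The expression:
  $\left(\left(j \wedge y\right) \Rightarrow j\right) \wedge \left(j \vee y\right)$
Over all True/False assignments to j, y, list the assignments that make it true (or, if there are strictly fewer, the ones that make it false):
is false only for:
  j=False, y=False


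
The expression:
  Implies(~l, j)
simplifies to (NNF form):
j | l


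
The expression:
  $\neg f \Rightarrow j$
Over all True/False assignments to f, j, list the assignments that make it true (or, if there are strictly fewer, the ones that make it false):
is false only for:
  f=False, j=False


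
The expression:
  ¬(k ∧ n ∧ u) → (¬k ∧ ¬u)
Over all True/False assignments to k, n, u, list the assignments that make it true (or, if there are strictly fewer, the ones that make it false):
is true only for:
  k=False, n=False, u=False;
  k=False, n=True, u=False;
  k=True, n=True, u=True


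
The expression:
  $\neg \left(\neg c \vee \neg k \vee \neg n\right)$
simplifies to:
$c \wedge k \wedge n$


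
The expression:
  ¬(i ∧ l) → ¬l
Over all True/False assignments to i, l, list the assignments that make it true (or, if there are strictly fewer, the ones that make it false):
is false only for:
  i=False, l=True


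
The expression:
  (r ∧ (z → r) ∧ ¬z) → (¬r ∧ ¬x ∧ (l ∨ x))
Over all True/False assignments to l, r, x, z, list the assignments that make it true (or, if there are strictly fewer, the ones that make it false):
is false only for:
  l=False, r=True, x=False, z=False;
  l=False, r=True, x=True, z=False;
  l=True, r=True, x=False, z=False;
  l=True, r=True, x=True, z=False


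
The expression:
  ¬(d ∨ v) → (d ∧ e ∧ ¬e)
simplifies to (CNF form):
d ∨ v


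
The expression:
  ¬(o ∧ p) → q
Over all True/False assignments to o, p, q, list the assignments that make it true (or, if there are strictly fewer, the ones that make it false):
is false only for:
  o=False, p=False, q=False;
  o=False, p=True, q=False;
  o=True, p=False, q=False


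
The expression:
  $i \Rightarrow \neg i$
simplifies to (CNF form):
$\neg i$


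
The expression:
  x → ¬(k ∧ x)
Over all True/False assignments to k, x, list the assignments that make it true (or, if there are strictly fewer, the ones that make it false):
is false only for:
  k=True, x=True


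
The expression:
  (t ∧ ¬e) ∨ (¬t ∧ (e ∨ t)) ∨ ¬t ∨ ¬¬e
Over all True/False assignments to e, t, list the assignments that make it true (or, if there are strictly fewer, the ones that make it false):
is always true.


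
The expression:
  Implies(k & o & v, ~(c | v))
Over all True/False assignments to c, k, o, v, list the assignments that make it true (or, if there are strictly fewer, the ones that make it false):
is false only for:
  c=False, k=True, o=True, v=True;
  c=True, k=True, o=True, v=True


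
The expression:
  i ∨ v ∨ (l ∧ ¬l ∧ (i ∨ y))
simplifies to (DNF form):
i ∨ v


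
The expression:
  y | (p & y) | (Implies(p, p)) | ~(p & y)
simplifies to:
True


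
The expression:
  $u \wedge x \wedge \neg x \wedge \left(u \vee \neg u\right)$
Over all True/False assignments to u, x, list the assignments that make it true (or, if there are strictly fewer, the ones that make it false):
is never true.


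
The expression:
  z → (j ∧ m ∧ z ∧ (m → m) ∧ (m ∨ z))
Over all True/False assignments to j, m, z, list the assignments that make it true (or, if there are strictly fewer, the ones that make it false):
is false only for:
  j=False, m=False, z=True;
  j=False, m=True, z=True;
  j=True, m=False, z=True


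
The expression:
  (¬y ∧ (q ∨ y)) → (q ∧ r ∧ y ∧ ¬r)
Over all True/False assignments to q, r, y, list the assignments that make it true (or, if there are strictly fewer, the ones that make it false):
is false only for:
  q=True, r=False, y=False;
  q=True, r=True, y=False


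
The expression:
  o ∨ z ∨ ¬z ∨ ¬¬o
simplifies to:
True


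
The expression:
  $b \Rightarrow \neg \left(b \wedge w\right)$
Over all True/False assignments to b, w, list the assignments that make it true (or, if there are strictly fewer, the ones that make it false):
is false only for:
  b=True, w=True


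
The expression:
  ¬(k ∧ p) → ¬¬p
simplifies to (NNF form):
p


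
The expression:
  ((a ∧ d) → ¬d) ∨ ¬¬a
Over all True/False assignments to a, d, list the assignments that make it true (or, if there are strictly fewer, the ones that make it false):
is always true.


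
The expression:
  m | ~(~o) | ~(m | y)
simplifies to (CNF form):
m | o | ~y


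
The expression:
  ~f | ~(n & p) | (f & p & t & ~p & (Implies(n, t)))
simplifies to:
~f | ~n | ~p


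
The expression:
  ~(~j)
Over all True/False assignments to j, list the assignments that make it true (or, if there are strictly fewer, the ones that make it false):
is true only for:
  j=True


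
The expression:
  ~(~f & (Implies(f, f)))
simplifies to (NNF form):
f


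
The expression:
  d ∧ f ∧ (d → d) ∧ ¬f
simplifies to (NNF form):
False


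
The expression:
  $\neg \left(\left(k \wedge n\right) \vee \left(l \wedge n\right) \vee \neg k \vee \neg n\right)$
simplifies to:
$\text{False}$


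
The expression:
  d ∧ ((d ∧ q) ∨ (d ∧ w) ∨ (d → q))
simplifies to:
d ∧ (q ∨ w)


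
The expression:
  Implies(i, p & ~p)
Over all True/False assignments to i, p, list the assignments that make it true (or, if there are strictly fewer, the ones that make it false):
is true only for:
  i=False, p=False;
  i=False, p=True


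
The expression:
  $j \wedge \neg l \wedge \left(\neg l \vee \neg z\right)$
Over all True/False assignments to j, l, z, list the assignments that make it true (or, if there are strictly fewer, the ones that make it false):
is true only for:
  j=True, l=False, z=False;
  j=True, l=False, z=True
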